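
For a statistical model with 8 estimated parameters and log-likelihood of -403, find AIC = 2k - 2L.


AIC = 2k - 2*loglik = 2(8) - 2(-403).
= 16 + 806 = 822.

822


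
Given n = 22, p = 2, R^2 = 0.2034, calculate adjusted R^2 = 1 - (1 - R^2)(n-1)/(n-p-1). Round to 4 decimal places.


Plug in: Adj R^2 = 1 - (1 - 0.2034) * 21/19.
= 1 - 0.7966 * 21/19
= 1 - 16.7286 / 19
= 1 - 0.8805 = 0.1195.

0.1195


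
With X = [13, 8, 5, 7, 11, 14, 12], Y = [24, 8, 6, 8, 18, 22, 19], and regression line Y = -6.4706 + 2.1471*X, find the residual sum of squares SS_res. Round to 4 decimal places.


For each point, residual = actual - predicted.
Residuals: [2.5583, -2.7062, 1.7351, -0.5591, 0.8525, -1.5888, -0.2946].
Sum of squared residuals = 20.5294.

20.5294


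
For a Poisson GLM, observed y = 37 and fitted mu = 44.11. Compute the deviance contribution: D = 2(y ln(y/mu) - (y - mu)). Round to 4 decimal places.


First: ln(37/44.11) = -0.175769.
Then: 37 * -0.175769 = -6.503453.
y - mu = 37 - 44.11 = -7.11.
D = 2(-6.503453 - -7.11) = 1.213094, which rounds to 1.2131.

1.2131


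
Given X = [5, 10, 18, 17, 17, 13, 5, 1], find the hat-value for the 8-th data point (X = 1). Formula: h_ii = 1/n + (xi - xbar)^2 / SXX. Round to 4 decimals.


Compute xbar = 10.7500 with n = 8 observations.
SXX = 297.5000.
Leverage = 1/8 + (1 - 10.7500)^2/297.5000 = 0.4445.

0.4445


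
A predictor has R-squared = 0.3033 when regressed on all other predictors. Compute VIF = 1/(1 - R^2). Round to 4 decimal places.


VIF = 1 / (1 - 0.3033).
= 1 / 0.6967 = 1.4353.

1.4353


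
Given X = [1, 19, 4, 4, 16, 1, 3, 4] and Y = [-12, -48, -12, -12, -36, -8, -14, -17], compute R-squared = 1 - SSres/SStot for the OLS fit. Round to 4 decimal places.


The fitted line is Y = -6.7885 + -2.0133*X.
SSres = 50.8151, SStot = 1420.8750.
R^2 = 1 - SSres/SStot = 0.9642.

0.9642


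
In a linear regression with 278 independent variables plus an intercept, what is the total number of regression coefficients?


Each predictor gets one coefficient, plus one intercept.
Total parameters = 278 + 1 = 279.

279


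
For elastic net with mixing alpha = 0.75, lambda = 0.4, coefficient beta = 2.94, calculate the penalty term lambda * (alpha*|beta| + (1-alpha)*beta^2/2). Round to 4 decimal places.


alpha * |beta| = 0.75 * 2.94 = 2.2050.
(1-alpha) * beta^2/2 = 0.25 * 8.6436/2 = 1.0805.
Total = 0.4 * (2.2050 + 1.0805) = 1.3142.

1.3142


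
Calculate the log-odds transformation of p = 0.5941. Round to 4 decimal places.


The odds are p/(1-p) = 0.5941 / 0.4059 = 1.4637.
logit(p) = ln(1.4637) = 0.3809.

0.3809


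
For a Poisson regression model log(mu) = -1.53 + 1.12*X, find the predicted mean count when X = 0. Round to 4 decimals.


Linear predictor: eta = -1.53 + (1.12)(0) = -1.5300.
Expected count: mu = exp(-1.5300) = 0.2165.

0.2165


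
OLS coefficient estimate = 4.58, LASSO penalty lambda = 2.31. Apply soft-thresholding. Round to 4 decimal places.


|beta_OLS| = 4.58.
lambda = 2.31.
Since |beta| > lambda, coefficient = sign(beta)*(|beta| - lambda) = 2.2700.
Result = 2.2700.

2.2700


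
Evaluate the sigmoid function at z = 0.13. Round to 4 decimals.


Compute exp(-0.1300) = 0.8781.
Sigmoid = 1 / (1 + 0.8781) = 1 / 1.8781 = 0.5325.

0.5325


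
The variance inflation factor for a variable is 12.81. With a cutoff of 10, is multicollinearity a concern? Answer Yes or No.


The threshold is 10.
VIF = 12.81 is >= 10.
Multicollinearity indication: Yes.

Yes


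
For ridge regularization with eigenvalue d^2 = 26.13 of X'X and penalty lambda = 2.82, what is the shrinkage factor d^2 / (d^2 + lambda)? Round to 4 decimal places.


Denominator = d^2 + lambda = 26.13 + 2.82 = 28.9500.
Shrinkage = 26.13 / 28.9500 = 0.9026.

0.9026


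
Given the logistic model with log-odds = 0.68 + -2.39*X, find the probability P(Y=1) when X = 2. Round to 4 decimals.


Linear predictor: z = 0.68 + -2.39 * 2 = -4.1000.
P = 1/(1 + exp(4.1000)) = 1/(1 + 60.3403) = 0.0163.

0.0163


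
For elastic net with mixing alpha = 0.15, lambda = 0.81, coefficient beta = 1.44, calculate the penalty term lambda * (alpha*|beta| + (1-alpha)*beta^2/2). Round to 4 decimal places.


alpha * |beta| = 0.15 * 1.44 = 0.2160.
(1-alpha) * beta^2/2 = 0.85 * 2.0736/2 = 0.8813.
Total = 0.81 * (0.2160 + 0.8813) = 0.8888.

0.8888


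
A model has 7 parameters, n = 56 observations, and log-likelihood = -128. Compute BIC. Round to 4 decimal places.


ln(56) = 4.025352.
k * ln(n) = 7 * 4.025352 = 28.177464.
-2L = 256.
BIC = 28.177464 + 256 = 284.177464, which rounds to 284.1775.

284.1775


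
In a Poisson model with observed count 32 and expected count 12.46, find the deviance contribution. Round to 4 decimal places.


y/mu = 32/12.46 = 2.568218 (approx.), and ln(32/12.46) = 0.943212.
y * ln(y/mu) = 32 * 0.943212 = 30.182784.
y - mu = 19.54.
D = 2 * (30.182784 - 19.54) = 21.285568, which rounds to 21.2856.

21.2856


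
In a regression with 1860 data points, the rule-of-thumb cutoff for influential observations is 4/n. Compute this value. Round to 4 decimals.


The threshold is 4/n.
4/1860 = 0.0022.

0.0022


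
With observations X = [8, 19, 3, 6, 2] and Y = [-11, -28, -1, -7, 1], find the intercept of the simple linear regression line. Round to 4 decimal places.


First find the slope: b1 = -1.6922.
Means: xbar = 7.6000, ybar = -9.2000.
b0 = ybar - b1 * xbar = -9.2000 - -1.6922 * 7.6000 = 3.6609.

3.6609


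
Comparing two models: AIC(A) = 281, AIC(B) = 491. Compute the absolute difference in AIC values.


Absolute difference = |281 - 491| = 210.
The model with lower AIC (A) is preferred.

210


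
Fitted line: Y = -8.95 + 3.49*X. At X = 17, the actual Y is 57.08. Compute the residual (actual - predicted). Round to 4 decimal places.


Fitted value at X = 17 is yhat = -8.95 + 3.49*17 = 50.3800.
Residual = 57.08 - 50.3800 = 6.7000.

6.7000


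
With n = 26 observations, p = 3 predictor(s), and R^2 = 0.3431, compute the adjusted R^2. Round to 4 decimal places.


Using the formula:
(1 - 0.3431) = 0.6569.
Multiply by 25/22: 0.6569 * 25 = 16.4225, then 16.4225 / 22 = 0.7465.
Adj R^2 = 1 - 0.7465 = 0.2535.

0.2535


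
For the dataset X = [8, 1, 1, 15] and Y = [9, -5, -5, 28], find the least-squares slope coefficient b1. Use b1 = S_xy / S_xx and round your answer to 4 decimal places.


Calculate xbar = 6.2500, ybar = 6.7500.
S_xx = 134.7500, S_xy = 313.2500.
Using b1 = S_xy / S_xx = 313.2500 / 134.7500, we get b1 = 2.3247.

2.3247


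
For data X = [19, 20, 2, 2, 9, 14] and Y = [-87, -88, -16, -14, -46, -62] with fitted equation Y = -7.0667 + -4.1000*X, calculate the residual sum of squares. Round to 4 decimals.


Predicted values from Y = -7.0667 + -4.1000*X.
Residuals: [-2.0333, 1.0667, -0.7333, 1.2667, -2.0333, 2.4667].
SSres = 17.6333.

17.6333


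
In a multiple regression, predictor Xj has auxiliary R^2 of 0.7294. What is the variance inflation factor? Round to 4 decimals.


Denominator: 1 - 0.7294 = 0.2706.
VIF = 1 / 0.2706 = 3.6955.

3.6955


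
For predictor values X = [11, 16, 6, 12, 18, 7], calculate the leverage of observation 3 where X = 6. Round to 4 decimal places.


Compute xbar = 11.6667 with n = 6 observations.
SXX = 113.3333.
Leverage = 1/6 + (6 - 11.6667)^2/113.3333 = 0.4500.

0.4500


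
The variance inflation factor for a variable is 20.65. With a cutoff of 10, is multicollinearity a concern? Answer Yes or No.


The threshold is 10.
VIF = 20.65 is >= 10.
Multicollinearity indication: Yes.

Yes


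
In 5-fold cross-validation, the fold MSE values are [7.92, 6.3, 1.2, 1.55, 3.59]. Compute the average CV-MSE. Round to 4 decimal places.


Add all fold MSEs: 20.5600.
Divide by k = 5: 20.5600/5 = 4.1120.

4.1120


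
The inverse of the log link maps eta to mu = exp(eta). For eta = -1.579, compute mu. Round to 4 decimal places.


The inverse log link gives:
mu = exp(-1.579) = 0.2062.

0.2062


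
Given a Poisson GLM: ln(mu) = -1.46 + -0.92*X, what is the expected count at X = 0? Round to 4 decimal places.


Linear predictor: eta = -1.46 + (-0.92)(0) = -1.4600.
Expected count: mu = exp(-1.4600) = 0.2322.

0.2322


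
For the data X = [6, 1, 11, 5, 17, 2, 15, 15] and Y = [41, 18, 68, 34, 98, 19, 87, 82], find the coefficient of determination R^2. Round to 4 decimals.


The fitted line is Y = 10.6160 + 5.0288*X.
SSres = 36.6448, SStot = 7066.8750.
R^2 = 1 - SSres/SStot = 0.9948.

0.9948


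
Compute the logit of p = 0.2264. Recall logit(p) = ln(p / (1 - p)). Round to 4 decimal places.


Compute the odds: 0.2264/0.7736 = 0.2927.
Take the natural log: ln(0.2927) = -1.2288.

-1.2288


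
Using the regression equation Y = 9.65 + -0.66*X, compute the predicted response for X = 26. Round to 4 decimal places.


Substitute X = 26 into the equation:
Y = 9.65 + -0.66 * 26 = 9.65 + -17.1600 = -7.5100.

-7.5100


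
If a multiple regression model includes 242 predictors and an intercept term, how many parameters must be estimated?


Total coefficients = number of predictors + 1 (for the intercept).
= 242 + 1 = 243.

243


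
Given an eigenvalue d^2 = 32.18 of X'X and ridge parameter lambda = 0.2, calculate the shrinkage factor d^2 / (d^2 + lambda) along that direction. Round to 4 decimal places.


d^2 + lambda = 32.18 + 0.2 = 32.3800.
Shrinkage factor = 32.18/32.3800 = 0.9938.

0.9938


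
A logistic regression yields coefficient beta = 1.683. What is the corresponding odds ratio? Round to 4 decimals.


exp(1.683) = 5.3817.
So the odds ratio is 5.3817.

5.3817


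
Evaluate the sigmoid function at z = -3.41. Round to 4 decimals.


First, exp(3.4100) = 30.2652.
Then sigma(z) = 1/(1 + 30.2652) = 0.0320.

0.0320


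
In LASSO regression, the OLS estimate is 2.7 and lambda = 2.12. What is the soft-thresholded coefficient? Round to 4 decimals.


|beta_OLS| = 2.7.
lambda = 2.12.
Since |beta| > lambda, coefficient = sign(beta)*(|beta| - lambda) = 0.5800.
Result = 0.5800.

0.5800


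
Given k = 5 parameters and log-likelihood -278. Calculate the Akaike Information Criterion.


AIC = 2*5 - 2*(-278).
= 10 + 556 = 566.

566


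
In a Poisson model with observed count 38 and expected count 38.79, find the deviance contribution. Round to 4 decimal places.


y/mu = 38/38.79 = 0.979634 (approx.), and ln(38/38.79) = -0.020576.
y * ln(y/mu) = 38 * -0.020576 = -0.781888.
y - mu = -0.79.
D = 2 * (-0.781888 - -0.79) = 0.016224, which rounds to 0.0162.

0.0162


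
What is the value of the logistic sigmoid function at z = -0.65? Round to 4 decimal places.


exp(0.6500) = 1.9155.
1 + exp(-z) = 2.9155.
sigmoid = 1/2.9155 = 0.3430.

0.3430


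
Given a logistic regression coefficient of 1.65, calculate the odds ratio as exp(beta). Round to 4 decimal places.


Odds ratio = exp(beta) = exp(1.65).
= 5.2070.

5.2070


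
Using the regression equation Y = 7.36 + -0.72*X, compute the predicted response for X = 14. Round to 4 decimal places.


Substitute X = 14 into the equation:
Y = 7.36 + -0.72 * 14 = 7.36 + -10.0800 = -2.7200.

-2.7200


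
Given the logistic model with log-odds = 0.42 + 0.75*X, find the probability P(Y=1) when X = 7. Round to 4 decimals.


z = 0.42 + 0.75 * 7 = 5.6700.
Sigmoid: P = 1 / (1 + exp(-5.6700)) = 0.9966.

0.9966


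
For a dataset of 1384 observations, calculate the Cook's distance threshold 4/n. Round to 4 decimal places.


The threshold is 4/n.
4/1384 = 0.0029.

0.0029


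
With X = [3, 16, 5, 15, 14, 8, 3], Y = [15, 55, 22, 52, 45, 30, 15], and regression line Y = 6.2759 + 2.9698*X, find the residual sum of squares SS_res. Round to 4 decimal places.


Predicted values from Y = 6.2759 + 2.9698*X.
Residuals: [-0.1853, 1.2073, 0.8751, 1.1771, -2.8531, -0.0343, -0.1853].
SSres = 11.8190.

11.8190


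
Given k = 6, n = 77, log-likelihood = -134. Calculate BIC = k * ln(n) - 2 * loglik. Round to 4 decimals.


k * ln(n) = 6 * ln(77) = 6 * 4.343805 = 26.062830.
-2 * loglik = -2 * (-134) = 268.
BIC = 26.062830 + 268 = 294.062830, which rounds to 294.0628.

294.0628


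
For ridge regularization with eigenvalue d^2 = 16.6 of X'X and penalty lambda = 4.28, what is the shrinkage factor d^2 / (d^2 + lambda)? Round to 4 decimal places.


Denominator = d^2 + lambda = 16.6 + 4.28 = 20.8800.
Shrinkage = 16.6 / 20.8800 = 0.7950.

0.7950


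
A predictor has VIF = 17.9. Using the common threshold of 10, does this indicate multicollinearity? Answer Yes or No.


Compare VIF = 17.9 to the threshold of 10.
17.9 >= 10, so the answer is Yes.

Yes


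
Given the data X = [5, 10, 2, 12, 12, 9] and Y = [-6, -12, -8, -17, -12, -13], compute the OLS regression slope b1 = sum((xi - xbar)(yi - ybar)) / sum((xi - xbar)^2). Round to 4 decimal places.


Calculate xbar = 8.3333, ybar = -11.3333.
S_xx = 81.3333, S_xy = -64.3333.
Using b1 = S_xy / S_xx = -64.3333 / 81.3333, we get b1 = -0.7910.

-0.7910


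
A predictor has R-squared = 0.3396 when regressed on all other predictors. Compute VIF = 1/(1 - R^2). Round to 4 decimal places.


VIF = 1 / (1 - 0.3396).
= 1 / 0.6604 = 1.5142.

1.5142


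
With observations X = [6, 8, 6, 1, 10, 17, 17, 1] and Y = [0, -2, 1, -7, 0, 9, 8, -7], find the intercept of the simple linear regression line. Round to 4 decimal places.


The slope is b1 = 0.9153.
Sample means are xbar = 8.2500 and ybar = 0.2500.
Intercept: b0 = 0.2500 - (0.9153)(8.2500) = -7.3011.

-7.3011


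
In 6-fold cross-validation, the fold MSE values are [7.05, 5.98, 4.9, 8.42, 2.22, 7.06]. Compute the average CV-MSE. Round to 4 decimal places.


Add all fold MSEs: 35.6300.
Divide by k = 6: 35.6300/6 = 5.9383.

5.9383


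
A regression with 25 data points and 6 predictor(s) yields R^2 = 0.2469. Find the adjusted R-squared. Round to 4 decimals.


Adjusted R^2 = 1 - (1 - R^2) * (n-1)/(n-p-1).
(1 - R^2) = 0.7531.
(n-1)/(n-p-1) = 24/18.
(1 - R^2) * (n-1) = 0.7531 * 24 = 18.0744.
Divide by (n-p-1): 18.0744 / 18 = 1.0041.
Adj R^2 = 1 - 1.0041 = -0.0041.

-0.0041


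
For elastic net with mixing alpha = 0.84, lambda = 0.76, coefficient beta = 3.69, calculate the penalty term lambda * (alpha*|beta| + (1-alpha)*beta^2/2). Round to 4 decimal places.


alpha * |beta| = 0.84 * 3.69 = 3.0996.
(1-alpha) * beta^2/2 = 0.16 * 13.6161/2 = 1.0893.
Total = 0.76 * (3.0996 + 1.0893) = 3.1836.

3.1836


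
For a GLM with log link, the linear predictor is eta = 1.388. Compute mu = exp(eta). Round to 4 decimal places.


The inverse log link gives:
mu = exp(1.388) = 4.0068.

4.0068


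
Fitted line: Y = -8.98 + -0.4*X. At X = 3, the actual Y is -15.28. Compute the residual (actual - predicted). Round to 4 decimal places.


Predicted = -8.98 + -0.4 * 3 = -10.1800.
Residual = -15.28 - -10.1800 = -5.1000.

-5.1000


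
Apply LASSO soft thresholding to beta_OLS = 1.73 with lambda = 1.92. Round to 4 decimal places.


|beta_OLS| = 1.73.
lambda = 1.92.
Since |beta| <= lambda, the coefficient is set to 0.
Result = 0.0000.

0.0000


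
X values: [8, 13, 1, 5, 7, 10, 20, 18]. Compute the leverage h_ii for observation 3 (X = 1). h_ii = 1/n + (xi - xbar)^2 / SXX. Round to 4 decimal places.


Mean of X: xbar = 10.2500.
SXX = 291.5000.
For X = 1: h = 1/8 + (1 - 10.2500)^2/291.5000 = 0.4185.

0.4185


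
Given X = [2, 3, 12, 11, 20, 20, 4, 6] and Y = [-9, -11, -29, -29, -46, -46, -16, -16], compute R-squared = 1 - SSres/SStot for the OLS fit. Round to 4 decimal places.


After computing the OLS fit (b0=-5.4993, b1=-2.0257):
SSres = 11.2558, SStot = 1527.5000.
R^2 = 1 - 11.2558/1527.5000 = 0.9926.

0.9926


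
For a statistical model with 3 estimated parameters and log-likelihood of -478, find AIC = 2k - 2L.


AIC = 2k - 2*loglik = 2(3) - 2(-478).
= 6 + 956 = 962.

962


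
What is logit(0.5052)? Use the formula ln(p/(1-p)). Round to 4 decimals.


Compute the odds: 0.5052/0.4948 = 1.0210.
Take the natural log: ln(1.0210) = 0.0208.

0.0208


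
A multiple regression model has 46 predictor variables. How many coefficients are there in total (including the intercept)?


Each predictor gets one coefficient, plus one intercept.
Total parameters = 46 + 1 = 47.

47


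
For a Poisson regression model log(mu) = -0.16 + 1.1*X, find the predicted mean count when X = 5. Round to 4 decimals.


eta = -0.16 + 1.1 * 5 = 5.3400.
mu = exp(5.3400) = 208.5127.

208.5127


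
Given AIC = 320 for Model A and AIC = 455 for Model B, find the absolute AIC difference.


Compute |320 - 455| = 135.
Model A has the smaller AIC.

135


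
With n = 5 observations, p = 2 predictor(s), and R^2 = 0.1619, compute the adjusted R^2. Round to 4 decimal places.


Using the formula:
(1 - 0.1619) = 0.8381.
Multiply by 4/2: 0.8381 * 4 = 3.3524, then 3.3524 / 2 = 1.6762.
Adj R^2 = 1 - 1.6762 = -0.6762.

-0.6762


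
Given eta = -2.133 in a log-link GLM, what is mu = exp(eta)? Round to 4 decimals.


mu = exp(eta) = exp(-2.133).
= 0.1185.

0.1185


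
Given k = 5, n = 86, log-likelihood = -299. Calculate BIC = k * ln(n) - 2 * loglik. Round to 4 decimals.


Compute k*ln(n) = 5*ln(86) = 5*4.454347 = 22.271735.
Then -2*loglik = 598.
BIC = 22.271735 + 598 = 620.271735, which rounds to 620.2717.

620.2717


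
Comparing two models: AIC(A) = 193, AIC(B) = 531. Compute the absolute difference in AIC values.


Absolute difference = |193 - 531| = 338.
The model with lower AIC (A) is preferred.

338


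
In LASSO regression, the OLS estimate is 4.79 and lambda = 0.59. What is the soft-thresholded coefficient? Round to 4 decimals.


Check: |4.79| = 4.79 vs lambda = 0.59.
Since |beta| > lambda, coefficient = sign(beta)*(|beta| - lambda) = 4.2000.
Soft-thresholded coefficient = 4.2000.

4.2000


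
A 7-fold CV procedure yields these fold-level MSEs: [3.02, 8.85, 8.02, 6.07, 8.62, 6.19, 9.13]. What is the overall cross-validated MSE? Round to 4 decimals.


Add all fold MSEs: 49.9000.
Divide by k = 7: 49.9000/7 = 7.1286.

7.1286


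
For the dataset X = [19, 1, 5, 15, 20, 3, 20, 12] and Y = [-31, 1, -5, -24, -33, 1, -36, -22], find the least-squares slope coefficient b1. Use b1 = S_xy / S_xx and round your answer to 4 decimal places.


Calculate xbar = 11.8750, ybar = -18.6250.
S_xx = 436.8750, S_xy = -844.6250.
Using b1 = S_xy / S_xx = -844.6250 / 436.8750, we get b1 = -1.9333.

-1.9333


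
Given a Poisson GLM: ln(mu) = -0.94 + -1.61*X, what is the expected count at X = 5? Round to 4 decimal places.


Compute eta = -0.94 + -1.61 * 5 = -8.9900.
Apply inverse link: mu = e^-8.9900 = 0.0001.

0.0001


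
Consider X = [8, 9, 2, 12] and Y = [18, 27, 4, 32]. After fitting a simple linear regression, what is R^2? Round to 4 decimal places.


The fitted line is Y = -1.9716 + 2.8673*X.
SSres = 19.0711, SStot = 452.7500.
R^2 = 1 - SSres/SStot = 0.9579.

0.9579


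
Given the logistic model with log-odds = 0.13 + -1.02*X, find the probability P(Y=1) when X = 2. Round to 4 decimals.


z = 0.13 + -1.02 * 2 = -1.9100.
Sigmoid: P = 1 / (1 + exp(1.9100)) = 0.1290.

0.1290


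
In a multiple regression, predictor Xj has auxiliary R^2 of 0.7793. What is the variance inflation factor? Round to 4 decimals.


VIF = 1 / (1 - 0.7793).
= 1 / 0.2207 = 4.5310.

4.5310


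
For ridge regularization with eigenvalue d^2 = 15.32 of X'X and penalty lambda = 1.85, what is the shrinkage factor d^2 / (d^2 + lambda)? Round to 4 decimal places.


Denominator = d^2 + lambda = 15.32 + 1.85 = 17.1700.
Shrinkage = 15.32 / 17.1700 = 0.8923.

0.8923


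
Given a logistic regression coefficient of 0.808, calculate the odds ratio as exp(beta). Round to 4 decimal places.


Odds ratio = exp(beta) = exp(0.808).
= 2.2434.

2.2434


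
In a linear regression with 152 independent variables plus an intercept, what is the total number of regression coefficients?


Including the intercept, the model has 152 predictor coefficients + 1 intercept.
Total = 153.

153


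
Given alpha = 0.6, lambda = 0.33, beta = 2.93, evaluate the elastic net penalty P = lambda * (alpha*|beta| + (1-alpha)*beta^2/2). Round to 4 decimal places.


alpha * |beta| = 0.6 * 2.93 = 1.7580.
(1-alpha) * beta^2/2 = 0.4 * 8.5849/2 = 1.7170.
Total = 0.33 * (1.7580 + 1.7170) = 1.1467.

1.1467


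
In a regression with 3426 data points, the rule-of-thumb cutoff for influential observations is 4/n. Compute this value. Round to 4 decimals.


Cook's distance cutoff = 4/n = 4/3426.
= 0.0012.

0.0012


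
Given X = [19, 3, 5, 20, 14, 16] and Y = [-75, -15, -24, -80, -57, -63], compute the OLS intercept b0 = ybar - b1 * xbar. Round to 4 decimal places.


First find the slope: b1 = -3.7334.
Means: xbar = 12.8333, ybar = -52.3333.
b0 = ybar - b1 * xbar = -52.3333 - -3.7334 * 12.8333 = -4.4211.

-4.4211


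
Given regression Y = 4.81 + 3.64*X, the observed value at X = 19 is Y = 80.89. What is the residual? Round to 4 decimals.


Compute yhat = 4.81 + (3.64)(19) = 73.9700.
Residual = actual - predicted = 80.89 - 73.9700 = 6.9200.

6.9200


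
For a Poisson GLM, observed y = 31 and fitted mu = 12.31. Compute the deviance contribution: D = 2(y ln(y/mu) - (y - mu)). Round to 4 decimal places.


y/mu = 31/12.31 = 2.518278 (approx.), and ln(31/12.31) = 0.923575.
y * ln(y/mu) = 31 * 0.923575 = 28.630825.
y - mu = 18.69.
D = 2 * (28.630825 - 18.69) = 19.881650, which rounds to 19.8817.

19.8817


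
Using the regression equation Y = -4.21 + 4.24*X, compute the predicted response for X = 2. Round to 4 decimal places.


Predicted value:
Y = -4.21 + (4.24)(2) = -4.21 + 8.4800 = 4.2700.

4.2700


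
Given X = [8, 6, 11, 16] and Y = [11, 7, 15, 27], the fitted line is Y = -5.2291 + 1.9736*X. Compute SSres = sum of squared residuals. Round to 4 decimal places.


Compute predicted values, then residuals = yi - yhat_i.
Residuals: [0.4403, 0.3875, -1.4805, 0.6515].
SSres = sum(residual^2) = 2.9604.

2.9604


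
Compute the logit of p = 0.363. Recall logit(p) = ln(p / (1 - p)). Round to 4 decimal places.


Compute the odds: 0.363/0.637 = 0.5699.
Take the natural log: ln(0.5699) = -0.5624.

-0.5624


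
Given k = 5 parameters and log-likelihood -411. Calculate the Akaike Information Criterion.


Compute:
2k = 2*5 = 10.
-2*loglik = -2*(-411) = 822.
AIC = 10 + 822 = 832.

832


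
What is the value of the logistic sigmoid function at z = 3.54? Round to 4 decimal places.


exp(-3.5400) = 0.0290.
1 + exp(-z) = 1.0290.
sigmoid = 1/1.0290 = 0.9718.

0.9718


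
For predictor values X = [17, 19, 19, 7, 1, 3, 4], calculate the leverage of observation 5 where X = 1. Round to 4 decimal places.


Mean of X: xbar = 10.0000.
SXX = 386.0000.
For X = 1: h = 1/7 + (1 - 10.0000)^2/386.0000 = 0.3527.

0.3527


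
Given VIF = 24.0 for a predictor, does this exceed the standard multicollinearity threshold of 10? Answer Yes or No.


Compare VIF = 24.0 to the threshold of 10.
24.0 >= 10, so the answer is Yes.

Yes


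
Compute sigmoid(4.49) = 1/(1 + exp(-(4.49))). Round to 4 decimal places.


exp(-4.4900) = 0.0112.
1 + exp(-z) = 1.0112.
sigmoid = 1/1.0112 = 0.9889.

0.9889


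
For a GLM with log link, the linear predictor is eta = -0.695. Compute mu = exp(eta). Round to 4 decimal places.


Apply the inverse link:
mu = e^-0.695 = 0.4991.

0.4991


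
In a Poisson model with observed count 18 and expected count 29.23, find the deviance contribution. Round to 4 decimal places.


Compute y*ln(y/mu) = 18*ln(18/29.23) = 18*-0.484824 = -8.726832.
y - mu = -11.23.
D = 2*(-8.726832 - (-11.23)) = 5.006336, which rounds to 5.0063.

5.0063


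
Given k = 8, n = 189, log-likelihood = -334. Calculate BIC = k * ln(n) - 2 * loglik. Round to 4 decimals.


ln(189) = 5.241747.
k * ln(n) = 8 * 5.241747 = 41.933976.
-2L = 668.
BIC = 41.933976 + 668 = 709.933976, which rounds to 709.9340.

709.9340


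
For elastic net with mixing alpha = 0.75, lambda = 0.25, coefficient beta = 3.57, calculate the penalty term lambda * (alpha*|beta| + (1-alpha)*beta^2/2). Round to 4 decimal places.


L1 component = 0.75 * |3.57| = 2.6775.
L2 component = 0.25 * 3.57^2 / 2 = 1.5931.
Penalty = 0.25 * (2.6775 + 1.5931) = 0.25 * 4.2706 = 1.0677.

1.0677


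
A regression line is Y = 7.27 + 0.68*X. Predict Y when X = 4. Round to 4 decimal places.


Substitute X = 4 into the equation:
Y = 7.27 + 0.68 * 4 = 7.27 + 2.7200 = 9.9900.

9.9900


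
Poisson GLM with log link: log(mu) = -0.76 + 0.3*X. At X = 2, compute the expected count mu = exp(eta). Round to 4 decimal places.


Compute eta = -0.76 + 0.3 * 2 = -0.1600.
Apply inverse link: mu = e^-0.1600 = 0.8521.

0.8521


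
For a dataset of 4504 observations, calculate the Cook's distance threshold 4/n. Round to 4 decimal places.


The threshold is 4/n.
4/4504 = 0.0009.

0.0009


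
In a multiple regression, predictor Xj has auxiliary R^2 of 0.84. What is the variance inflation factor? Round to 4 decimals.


Denominator: 1 - 0.84 = 0.16.
VIF = 1 / 0.16 = 6.2500.

6.2500


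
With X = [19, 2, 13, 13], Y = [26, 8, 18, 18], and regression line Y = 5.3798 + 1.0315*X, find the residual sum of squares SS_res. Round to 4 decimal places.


For each point, residual = actual - predicted.
Residuals: [1.0217, 0.5572, -0.7893, -0.7893].
Sum of squared residuals = 2.6003.

2.6003


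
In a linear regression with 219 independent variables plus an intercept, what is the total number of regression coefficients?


Each predictor gets one coefficient, plus one intercept.
Total parameters = 219 + 1 = 220.

220


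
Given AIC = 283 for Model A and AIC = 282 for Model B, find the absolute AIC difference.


|AIC_A - AIC_B| = |283 - 282| = 1.
Model B is preferred (lower AIC).

1


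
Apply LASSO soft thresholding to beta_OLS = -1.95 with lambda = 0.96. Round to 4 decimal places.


Check: |-1.95| = 1.95 vs lambda = 0.96.
Since |beta| > lambda, coefficient = sign(beta)*(|beta| - lambda) = -0.9900.
Soft-thresholded coefficient = -0.9900.

-0.9900


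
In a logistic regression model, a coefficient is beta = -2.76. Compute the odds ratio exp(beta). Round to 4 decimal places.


Odds ratio = exp(beta) = exp(-2.76).
= 0.0633.

0.0633


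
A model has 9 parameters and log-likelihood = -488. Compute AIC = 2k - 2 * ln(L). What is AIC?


Compute:
2k = 2*9 = 18.
-2*loglik = -2*(-488) = 976.
AIC = 18 + 976 = 994.

994


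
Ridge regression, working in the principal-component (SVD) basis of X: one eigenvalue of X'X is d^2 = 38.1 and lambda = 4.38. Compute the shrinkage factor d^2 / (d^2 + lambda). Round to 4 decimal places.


d^2 + lambda = 38.1 + 4.38 = 42.4800.
Shrinkage factor = 38.1/42.4800 = 0.8969.

0.8969


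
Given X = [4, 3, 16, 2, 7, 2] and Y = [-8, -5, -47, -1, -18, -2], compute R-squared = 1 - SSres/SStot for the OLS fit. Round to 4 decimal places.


After computing the OLS fit (b0=4.9037, b1=-3.2477):
SSres = 0.5826, SStot = 1533.5000.
R^2 = 1 - 0.5826/1533.5000 = 0.9996.

0.9996


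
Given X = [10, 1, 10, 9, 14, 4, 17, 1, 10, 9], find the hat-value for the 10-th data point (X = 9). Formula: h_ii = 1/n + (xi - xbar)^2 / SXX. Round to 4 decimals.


Compute xbar = 8.5000 with n = 10 observations.
SXX = 242.5000.
Leverage = 1/10 + (9 - 8.5000)^2/242.5000 = 0.1010.

0.1010


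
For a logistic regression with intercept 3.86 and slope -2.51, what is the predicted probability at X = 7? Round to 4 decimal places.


z = 3.86 + -2.51 * 7 = -13.7100.
Sigmoid: P = 1 / (1 + exp(13.7100)) = 0.0000.

0.0000


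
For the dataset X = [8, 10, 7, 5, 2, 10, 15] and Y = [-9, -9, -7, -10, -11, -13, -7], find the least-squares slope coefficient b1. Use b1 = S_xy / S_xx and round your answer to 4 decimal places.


The sample means are xbar = 8.1429 and ybar = -9.4286.
Compute S_xx = 102.8571 and S_xy = 19.4286.
Slope b1 = S_xy / S_xx = 19.4286 / 102.8571 = 0.1889.

0.1889


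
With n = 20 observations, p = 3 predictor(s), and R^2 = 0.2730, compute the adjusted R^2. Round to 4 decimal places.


Plug in: Adj R^2 = 1 - (1 - 0.2730) * 19/16.
= 1 - 0.7270 * 19/16
= 1 - 13.8130 / 16
= 1 - 0.8633 = 0.1367.

0.1367


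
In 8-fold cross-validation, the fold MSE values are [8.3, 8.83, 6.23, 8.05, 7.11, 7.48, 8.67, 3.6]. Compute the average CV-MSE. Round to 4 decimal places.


Sum of fold MSEs = 58.2700.
Average = 58.2700 / 8 = 7.2838.

7.2838


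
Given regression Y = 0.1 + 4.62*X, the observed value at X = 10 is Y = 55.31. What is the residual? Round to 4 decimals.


Predicted = 0.1 + 4.62 * 10 = 46.3000.
Residual = 55.31 - 46.3000 = 9.0100.

9.0100


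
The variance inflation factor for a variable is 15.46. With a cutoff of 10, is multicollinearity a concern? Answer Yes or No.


Compare VIF = 15.46 to the threshold of 10.
15.46 >= 10, so the answer is Yes.

Yes


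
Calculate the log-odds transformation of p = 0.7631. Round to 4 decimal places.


Compute the odds: 0.7631/0.2369 = 3.2212.
Take the natural log: ln(3.2212) = 1.1698.

1.1698


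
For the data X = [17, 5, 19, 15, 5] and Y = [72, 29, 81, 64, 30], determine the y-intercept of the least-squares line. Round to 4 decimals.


The slope is b1 = 3.5996.
Sample means are xbar = 12.2000 and ybar = 55.2000.
Intercept: b0 = 55.2000 - (3.5996)(12.2000) = 11.2854.

11.2854


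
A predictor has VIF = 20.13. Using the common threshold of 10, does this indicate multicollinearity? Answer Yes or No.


Check: VIF = 20.13 vs threshold = 10.
Since 20.13 >= 10, the answer is Yes.

Yes


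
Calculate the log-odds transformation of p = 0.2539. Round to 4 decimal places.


The odds are p/(1-p) = 0.2539 / 0.7461 = 0.3403.
logit(p) = ln(0.3403) = -1.0779.

-1.0779


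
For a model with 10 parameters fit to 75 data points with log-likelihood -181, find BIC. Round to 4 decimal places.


Compute k*ln(n) = 10*ln(75) = 10*4.317488 = 43.174880.
Then -2*loglik = 362.
BIC = 43.174880 + 362 = 405.174880, which rounds to 405.1749.

405.1749


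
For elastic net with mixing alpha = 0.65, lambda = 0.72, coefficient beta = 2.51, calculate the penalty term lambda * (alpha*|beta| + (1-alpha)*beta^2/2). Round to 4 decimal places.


alpha * |beta| = 0.65 * 2.51 = 1.6315.
(1-alpha) * beta^2/2 = 0.35 * 6.3001/2 = 1.1025.
Total = 0.72 * (1.6315 + 1.1025) = 1.9685.

1.9685


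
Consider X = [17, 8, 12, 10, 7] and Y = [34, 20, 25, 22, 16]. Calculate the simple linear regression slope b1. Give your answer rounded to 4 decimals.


The sample means are xbar = 10.8000 and ybar = 23.4000.
Compute S_xx = 62.8000 and S_xy = 106.4000.
Slope b1 = S_xy / S_xx = 106.4000 / 62.8000 = 1.6943.

1.6943


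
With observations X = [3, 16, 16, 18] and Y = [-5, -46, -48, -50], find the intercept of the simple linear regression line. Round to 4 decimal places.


First find the slope: b1 = -3.1156.
Means: xbar = 13.2500, ybar = -37.2500.
b0 = ybar - b1 * xbar = -37.2500 - -3.1156 * 13.2500 = 4.0315.

4.0315


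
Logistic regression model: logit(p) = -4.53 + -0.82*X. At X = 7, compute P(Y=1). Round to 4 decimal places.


Linear predictor: z = -4.53 + -0.82 * 7 = -10.2700.
P = 1/(1 + exp(10.2700)) = 1/(1 + 28853.8872) = 0.0000.

0.0000


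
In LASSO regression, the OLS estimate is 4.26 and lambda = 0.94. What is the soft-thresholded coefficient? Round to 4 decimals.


|beta_OLS| = 4.26.
lambda = 0.94.
Since |beta| > lambda, coefficient = sign(beta)*(|beta| - lambda) = 3.3200.
Result = 3.3200.

3.3200


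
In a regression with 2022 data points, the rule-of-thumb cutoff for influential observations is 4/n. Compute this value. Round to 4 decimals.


Cook's distance cutoff = 4/n = 4/2022.
= 0.0020.

0.0020


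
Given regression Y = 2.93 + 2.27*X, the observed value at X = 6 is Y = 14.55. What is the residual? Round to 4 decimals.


Fitted value at X = 6 is yhat = 2.93 + 2.27*6 = 16.5500.
Residual = 14.55 - 16.5500 = -2.0000.

-2.0000


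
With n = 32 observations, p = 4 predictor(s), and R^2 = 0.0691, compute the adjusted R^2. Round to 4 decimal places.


Adjusted R^2 = 1 - (1 - R^2) * (n-1)/(n-p-1).
(1 - R^2) = 0.9309.
(n-1)/(n-p-1) = 31/27.
(1 - R^2) * (n-1) = 0.9309 * 31 = 28.8579.
Divide by (n-p-1): 28.8579 / 27 = 1.0688.
Adj R^2 = 1 - 1.0688 = -0.0688.

-0.0688


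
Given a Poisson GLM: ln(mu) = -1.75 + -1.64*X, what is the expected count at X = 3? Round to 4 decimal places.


eta = -1.75 + -1.64 * 3 = -6.6700.
mu = exp(-6.6700) = 0.0013.

0.0013


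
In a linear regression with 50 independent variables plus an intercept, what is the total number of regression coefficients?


Each predictor gets one coefficient, plus one intercept.
Total parameters = 50 + 1 = 51.

51


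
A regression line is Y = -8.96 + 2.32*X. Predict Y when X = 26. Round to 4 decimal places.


Substitute X = 26 into the equation:
Y = -8.96 + 2.32 * 26 = -8.96 + 60.3200 = 51.3600.

51.3600


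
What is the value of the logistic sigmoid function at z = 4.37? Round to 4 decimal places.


First, exp(-4.3700) = 0.0127.
Then sigma(z) = 1/(1 + 0.0127) = 0.9875.

0.9875


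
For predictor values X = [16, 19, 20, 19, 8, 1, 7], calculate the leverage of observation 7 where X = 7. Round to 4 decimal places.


Compute xbar = 12.8571 with n = 7 observations.
SXX = 334.8571.
Leverage = 1/7 + (7 - 12.8571)^2/334.8571 = 0.2453.

0.2453


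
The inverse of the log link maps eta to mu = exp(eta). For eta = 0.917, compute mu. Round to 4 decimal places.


Apply the inverse link:
mu = e^0.917 = 2.5018.

2.5018


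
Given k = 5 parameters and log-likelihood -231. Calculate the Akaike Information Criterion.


AIC = 2*5 - 2*(-231).
= 10 + 462 = 472.

472


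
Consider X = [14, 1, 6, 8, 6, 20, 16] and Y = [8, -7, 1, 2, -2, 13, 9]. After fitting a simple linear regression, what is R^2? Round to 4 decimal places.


After computing the OLS fit (b0=-6.9676, b1=1.0250):
SSres = 7.2609, SStot = 289.7143.
R^2 = 1 - 7.2609/289.7143 = 0.9749.

0.9749


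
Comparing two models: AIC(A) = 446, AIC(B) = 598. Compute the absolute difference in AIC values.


Compute |446 - 598| = 152.
Model A has the smaller AIC.

152


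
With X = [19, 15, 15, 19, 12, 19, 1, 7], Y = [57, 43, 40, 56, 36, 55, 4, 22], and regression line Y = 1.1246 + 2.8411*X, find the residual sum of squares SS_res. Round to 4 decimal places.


Predicted values from Y = 1.1246 + 2.8411*X.
Residuals: [1.8945, -0.7411, -3.7411, 0.8945, 0.7822, -0.1055, 0.0343, 0.9877].
SSres = 20.5340.

20.5340


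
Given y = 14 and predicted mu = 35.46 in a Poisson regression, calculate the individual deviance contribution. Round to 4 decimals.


First: ln(14/35.46) = -0.929348.
Then: 14 * -0.929348 = -13.010872.
y - mu = 14 - 35.46 = -21.46.
D = 2(-13.010872 - -21.46) = 16.898256, which rounds to 16.8983.

16.8983


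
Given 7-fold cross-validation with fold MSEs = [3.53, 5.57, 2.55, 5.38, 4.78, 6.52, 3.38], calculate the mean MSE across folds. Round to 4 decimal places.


Total MSE across folds = 31.7100.
CV-MSE = 31.7100/7 = 4.5300.

4.5300


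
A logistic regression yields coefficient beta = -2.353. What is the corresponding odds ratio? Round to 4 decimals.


exp(-2.353) = 0.0951.
So the odds ratio is 0.0951.

0.0951


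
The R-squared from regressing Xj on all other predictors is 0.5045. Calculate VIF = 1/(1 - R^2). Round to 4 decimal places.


Using VIF = 1/(1 - R^2_j):
1 - 0.5045 = 0.4955.
VIF = 2.0182.

2.0182


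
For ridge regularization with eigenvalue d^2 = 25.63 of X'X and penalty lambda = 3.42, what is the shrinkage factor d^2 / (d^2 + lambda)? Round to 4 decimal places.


Denominator = d^2 + lambda = 25.63 + 3.42 = 29.0500.
Shrinkage = 25.63 / 29.0500 = 0.8823.

0.8823


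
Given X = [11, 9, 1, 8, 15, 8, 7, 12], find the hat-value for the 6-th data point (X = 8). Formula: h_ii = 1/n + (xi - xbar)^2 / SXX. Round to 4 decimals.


Compute xbar = 8.8750 with n = 8 observations.
SXX = 118.8750.
Leverage = 1/8 + (8 - 8.8750)^2/118.8750 = 0.1314.

0.1314


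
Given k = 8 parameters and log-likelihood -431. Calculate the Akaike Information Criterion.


AIC = 2*8 - 2*(-431).
= 16 + 862 = 878.

878


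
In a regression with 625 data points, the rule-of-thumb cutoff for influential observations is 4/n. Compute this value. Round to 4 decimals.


Using the rule of thumb:
Threshold = 4 / 625 = 0.0064.

0.0064


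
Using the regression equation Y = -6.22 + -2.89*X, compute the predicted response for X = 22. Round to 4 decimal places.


Plug X = 22 into Y = -6.22 + -2.89*X:
Y = -6.22 + -63.5800 = -69.8000.

-69.8000


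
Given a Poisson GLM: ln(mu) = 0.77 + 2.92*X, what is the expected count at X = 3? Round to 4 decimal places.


Compute eta = 0.77 + 2.92 * 3 = 9.5300.
Apply inverse link: mu = e^9.5300 = 13766.5911.

13766.5911


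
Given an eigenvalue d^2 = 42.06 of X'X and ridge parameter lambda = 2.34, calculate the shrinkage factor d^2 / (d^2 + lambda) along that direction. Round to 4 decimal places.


Denominator = d^2 + lambda = 42.06 + 2.34 = 44.4000.
Shrinkage = 42.06 / 44.4000 = 0.9473.

0.9473


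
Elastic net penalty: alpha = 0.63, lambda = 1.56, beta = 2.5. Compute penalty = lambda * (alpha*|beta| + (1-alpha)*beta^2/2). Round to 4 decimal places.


L1 component = 0.63 * |2.5| = 1.5750.
L2 component = 0.37 * 2.5^2 / 2 = 1.1563.
Penalty = 1.56 * (1.5750 + 1.1563) = 1.56 * 2.7313 = 4.2608.

4.2608


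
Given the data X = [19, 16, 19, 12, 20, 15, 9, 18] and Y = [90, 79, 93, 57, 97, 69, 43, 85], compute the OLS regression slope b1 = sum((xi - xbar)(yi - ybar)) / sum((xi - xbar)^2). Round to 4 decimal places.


The sample means are xbar = 16.0000 and ybar = 76.6250.
Compute S_xx = 104.0000 and S_xy = 509.0000.
Slope b1 = S_xy / S_xx = 509.0000 / 104.0000 = 4.8942.

4.8942


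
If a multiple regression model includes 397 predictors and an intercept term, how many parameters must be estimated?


Each predictor gets one coefficient, plus one intercept.
Total parameters = 397 + 1 = 398.

398


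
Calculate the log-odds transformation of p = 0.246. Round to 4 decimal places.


Compute the odds: 0.246/0.754 = 0.3263.
Take the natural log: ln(0.3263) = -1.1201.

-1.1201


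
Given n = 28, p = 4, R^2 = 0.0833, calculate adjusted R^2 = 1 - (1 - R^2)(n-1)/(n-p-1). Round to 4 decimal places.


Adjusted R^2 = 1 - (1 - R^2) * (n-1)/(n-p-1).
(1 - R^2) = 0.9167.
(n-1)/(n-p-1) = 27/23.
(1 - R^2) * (n-1) = 0.9167 * 27 = 24.7509.
Divide by (n-p-1): 24.7509 / 23 = 1.0761.
Adj R^2 = 1 - 1.0761 = -0.0761.

-0.0761


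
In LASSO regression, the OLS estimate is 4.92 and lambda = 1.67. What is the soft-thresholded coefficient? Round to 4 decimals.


Absolute value: |4.92| = 4.92.
Compare to lambda = 1.67.
Since |beta| > lambda, coefficient = sign(beta)*(|beta| - lambda) = 3.2500.

3.2500


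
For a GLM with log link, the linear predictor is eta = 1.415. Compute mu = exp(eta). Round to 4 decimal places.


Apply the inverse link:
mu = e^1.415 = 4.1165.

4.1165


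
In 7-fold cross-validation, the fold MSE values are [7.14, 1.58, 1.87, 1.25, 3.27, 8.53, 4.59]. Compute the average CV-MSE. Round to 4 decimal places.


Sum of fold MSEs = 28.2300.
Average = 28.2300 / 7 = 4.0329.

4.0329


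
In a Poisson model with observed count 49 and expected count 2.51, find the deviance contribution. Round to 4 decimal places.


First: ln(49/2.51) = 2.971538.
Then: 49 * 2.971538 = 145.605362.
y - mu = 49 - 2.51 = 46.49.
D = 2(145.605362 - 46.49) = 198.230724, which rounds to 198.2307.

198.2307


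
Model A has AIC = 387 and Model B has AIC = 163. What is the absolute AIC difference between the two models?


Absolute difference = |387 - 163| = 224.
The model with lower AIC (B) is preferred.

224


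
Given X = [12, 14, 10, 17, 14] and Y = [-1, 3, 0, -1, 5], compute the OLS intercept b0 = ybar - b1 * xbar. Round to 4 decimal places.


The slope is b1 = 0.0956.
Sample means are xbar = 13.4000 and ybar = 1.2000.
Intercept: b0 = 1.2000 - (0.0956)(13.4000) = -0.0809.

-0.0809
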